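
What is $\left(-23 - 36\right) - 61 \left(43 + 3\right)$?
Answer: $-2865$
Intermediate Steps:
$\left(-23 - 36\right) - 61 \left(43 + 3\right) = \left(-23 - 36\right) - 2806 = -59 - 2806 = -2865$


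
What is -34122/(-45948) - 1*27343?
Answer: -209387007/7658 ≈ -27342.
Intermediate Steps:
-34122/(-45948) - 1*27343 = -34122*(-1/45948) - 27343 = 5687/7658 - 27343 = -209387007/7658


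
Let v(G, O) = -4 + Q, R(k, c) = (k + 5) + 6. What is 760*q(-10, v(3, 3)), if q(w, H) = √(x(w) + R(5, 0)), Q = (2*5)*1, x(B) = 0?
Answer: 3040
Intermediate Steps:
R(k, c) = 11 + k (R(k, c) = (5 + k) + 6 = 11 + k)
Q = 10 (Q = 10*1 = 10)
v(G, O) = 6 (v(G, O) = -4 + 10 = 6)
q(w, H) = 4 (q(w, H) = √(0 + (11 + 5)) = √(0 + 16) = √16 = 4)
760*q(-10, v(3, 3)) = 760*4 = 3040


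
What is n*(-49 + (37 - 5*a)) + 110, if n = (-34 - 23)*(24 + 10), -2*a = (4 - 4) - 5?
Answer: 47591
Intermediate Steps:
a = 5/2 (a = -((4 - 4) - 5)/2 = -(0 - 5)/2 = -1/2*(-5) = 5/2 ≈ 2.5000)
n = -1938 (n = -57*34 = -1938)
n*(-49 + (37 - 5*a)) + 110 = -1938*(-49 + (37 - 5*5/2)) + 110 = -1938*(-49 + (37 - 25/2)) + 110 = -1938*(-49 + 49/2) + 110 = -1938*(-49/2) + 110 = 47481 + 110 = 47591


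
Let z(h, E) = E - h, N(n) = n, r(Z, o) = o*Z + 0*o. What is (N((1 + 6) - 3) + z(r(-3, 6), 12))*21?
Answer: 714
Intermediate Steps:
r(Z, o) = Z*o (r(Z, o) = Z*o + 0 = Z*o)
(N((1 + 6) - 3) + z(r(-3, 6), 12))*21 = (((1 + 6) - 3) + (12 - (-3)*6))*21 = ((7 - 3) + (12 - 1*(-18)))*21 = (4 + (12 + 18))*21 = (4 + 30)*21 = 34*21 = 714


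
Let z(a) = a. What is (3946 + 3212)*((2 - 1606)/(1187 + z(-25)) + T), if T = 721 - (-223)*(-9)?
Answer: -5353954944/581 ≈ -9.2151e+6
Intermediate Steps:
T = -1286 (T = 721 - 1*2007 = 721 - 2007 = -1286)
(3946 + 3212)*((2 - 1606)/(1187 + z(-25)) + T) = (3946 + 3212)*((2 - 1606)/(1187 - 25) - 1286) = 7158*(-1604/1162 - 1286) = 7158*(-1604*1/1162 - 1286) = 7158*(-802/581 - 1286) = 7158*(-747968/581) = -5353954944/581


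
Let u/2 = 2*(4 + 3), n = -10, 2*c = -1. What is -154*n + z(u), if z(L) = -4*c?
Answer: 1542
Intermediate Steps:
c = -1/2 (c = (1/2)*(-1) = -1/2 ≈ -0.50000)
u = 28 (u = 2*(2*(4 + 3)) = 2*(2*7) = 2*14 = 28)
z(L) = 2 (z(L) = -4*(-1/2) = 2)
-154*n + z(u) = -154*(-10) + 2 = 1540 + 2 = 1542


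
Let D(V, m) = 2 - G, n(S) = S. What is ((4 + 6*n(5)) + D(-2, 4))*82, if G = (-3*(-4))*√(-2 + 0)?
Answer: 2952 - 984*I*√2 ≈ 2952.0 - 1391.6*I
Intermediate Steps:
G = 12*I*√2 (G = 12*√(-2) = 12*(I*√2) = 12*I*√2 ≈ 16.971*I)
D(V, m) = 2 - 12*I*√2
((4 + 6*n(5)) + D(-2, 4))*82 = ((4 + 6*5) + (2 - 12*I*√2))*82 = ((4 + 30) + (2 - 12*I*√2))*82 = (34 + (2 - 12*I*√2))*82 = (36 - 12*I*√2)*82 = 2952 - 984*I*√2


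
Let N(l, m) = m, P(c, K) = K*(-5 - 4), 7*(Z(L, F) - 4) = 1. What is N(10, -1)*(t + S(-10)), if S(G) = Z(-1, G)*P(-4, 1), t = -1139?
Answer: 8234/7 ≈ 1176.3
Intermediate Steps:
Z(L, F) = 29/7 (Z(L, F) = 4 + (⅐)*1 = 4 + ⅐ = 29/7)
P(c, K) = -9*K (P(c, K) = K*(-9) = -9*K)
S(G) = -261/7 (S(G) = 29*(-9*1)/7 = (29/7)*(-9) = -261/7)
N(10, -1)*(t + S(-10)) = -(-1139 - 261/7) = -1*(-8234/7) = 8234/7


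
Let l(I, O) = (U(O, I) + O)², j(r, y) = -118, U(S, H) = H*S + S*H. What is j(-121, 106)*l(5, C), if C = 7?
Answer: -699622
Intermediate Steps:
U(S, H) = 2*H*S (U(S, H) = H*S + H*S = 2*H*S)
l(I, O) = (O + 2*I*O)² (l(I, O) = (2*I*O + O)² = (O + 2*I*O)²)
j(-121, 106)*l(5, C) = -118*7²*(1 + 2*5)² = -5782*(1 + 10)² = -5782*11² = -5782*121 = -118*5929 = -699622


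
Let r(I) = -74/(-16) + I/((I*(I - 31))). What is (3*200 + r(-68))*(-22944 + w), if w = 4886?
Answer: -4323581795/396 ≈ -1.0918e+7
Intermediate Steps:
r(I) = 37/8 + 1/(-31 + I) (r(I) = -74*(-1/16) + I/((I*(-31 + I))) = 37/8 + I*(1/(I*(-31 + I))) = 37/8 + 1/(-31 + I))
(3*200 + r(-68))*(-22944 + w) = (3*200 + (-1139 + 37*(-68))/(8*(-31 - 68)))*(-22944 + 4886) = (600 + (⅛)*(-1139 - 2516)/(-99))*(-18058) = (600 + (⅛)*(-1/99)*(-3655))*(-18058) = (600 + 3655/792)*(-18058) = (478855/792)*(-18058) = -4323581795/396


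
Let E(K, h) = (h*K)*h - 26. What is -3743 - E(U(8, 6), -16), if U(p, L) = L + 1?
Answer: -5509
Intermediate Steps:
U(p, L) = 1 + L
E(K, h) = -26 + K*h**2 (E(K, h) = (K*h)*h - 26 = K*h**2 - 26 = -26 + K*h**2)
-3743 - E(U(8, 6), -16) = -3743 - (-26 + (1 + 6)*(-16)**2) = -3743 - (-26 + 7*256) = -3743 - (-26 + 1792) = -3743 - 1*1766 = -3743 - 1766 = -5509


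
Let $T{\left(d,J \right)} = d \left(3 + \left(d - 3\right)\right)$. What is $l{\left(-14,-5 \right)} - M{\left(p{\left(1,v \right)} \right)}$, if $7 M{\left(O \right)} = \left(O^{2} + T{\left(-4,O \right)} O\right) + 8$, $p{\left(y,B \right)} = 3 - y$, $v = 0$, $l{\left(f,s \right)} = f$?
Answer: $- \frac{142}{7} \approx -20.286$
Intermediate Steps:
$T{\left(d,J \right)} = d^{2}$ ($T{\left(d,J \right)} = d \left(3 + \left(-3 + d\right)\right) = d d = d^{2}$)
$M{\left(O \right)} = \frac{8}{7} + \frac{O^{2}}{7} + \frac{16 O}{7}$ ($M{\left(O \right)} = \frac{\left(O^{2} + \left(-4\right)^{2} O\right) + 8}{7} = \frac{\left(O^{2} + 16 O\right) + 8}{7} = \frac{8 + O^{2} + 16 O}{7} = \frac{8}{7} + \frac{O^{2}}{7} + \frac{16 O}{7}$)
$l{\left(-14,-5 \right)} - M{\left(p{\left(1,v \right)} \right)} = -14 - \left(\frac{8}{7} + \frac{\left(3 - 1\right)^{2}}{7} + \frac{16 \left(3 - 1\right)}{7}\right) = -14 - \left(\frac{8}{7} + \frac{2^{2}}{7} + \frac{16}{7} \cdot 2\right) = -14 - \left(\frac{8}{7} + \frac{1}{7} \cdot 4 + \frac{32}{7}\right) = -14 - \left(\frac{8}{7} + \frac{4}{7} + \frac{32}{7}\right) = -14 - \frac{44}{7} = - \frac{142}{7}$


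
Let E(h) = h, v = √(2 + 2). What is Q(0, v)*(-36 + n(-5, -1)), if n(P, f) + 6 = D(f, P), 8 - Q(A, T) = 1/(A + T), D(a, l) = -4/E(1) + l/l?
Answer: -675/2 ≈ -337.50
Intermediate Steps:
v = 2 (v = √4 = 2)
D(a, l) = -3 (D(a, l) = -4/1 + l/l = -4*1 + 1 = -4 + 1 = -3)
Q(A, T) = 8 - 1/(A + T)
n(P, f) = -9 (n(P, f) = -6 - 3 = -9)
Q(0, v)*(-36 + n(-5, -1)) = ((-1 + 8*0 + 8*2)/(0 + 2))*(-36 - 9) = ((-1 + 0 + 16)/2)*(-45) = ((½)*15)*(-45) = (15/2)*(-45) = -675/2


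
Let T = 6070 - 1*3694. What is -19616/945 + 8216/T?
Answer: -179831/10395 ≈ -17.300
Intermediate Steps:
T = 2376 (T = 6070 - 3694 = 2376)
-19616/945 + 8216/T = -19616/945 + 8216/2376 = -19616*1/945 + 8216*(1/2376) = -19616/945 + 1027/297 = -179831/10395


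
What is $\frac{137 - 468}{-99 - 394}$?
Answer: $\frac{331}{493} \approx 0.6714$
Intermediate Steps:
$\frac{137 - 468}{-99 - 394} = - \frac{331}{-493} = \left(-331\right) \left(- \frac{1}{493}\right) = \frac{331}{493}$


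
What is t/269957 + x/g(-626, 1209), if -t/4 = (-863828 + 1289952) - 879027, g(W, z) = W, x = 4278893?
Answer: -1153983048489/168993082 ≈ -6828.6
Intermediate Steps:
t = 1811612 (t = -4*((-863828 + 1289952) - 879027) = -4*(426124 - 879027) = -4*(-452903) = 1811612)
t/269957 + x/g(-626, 1209) = 1811612/269957 + 4278893/(-626) = 1811612*(1/269957) + 4278893*(-1/626) = 1811612/269957 - 4278893/626 = -1153983048489/168993082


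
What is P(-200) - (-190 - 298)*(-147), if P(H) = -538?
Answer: -72274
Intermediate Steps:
P(-200) - (-190 - 298)*(-147) = -538 - (-190 - 298)*(-147) = -538 - (-488)*(-147) = -538 - 1*71736 = -538 - 71736 = -72274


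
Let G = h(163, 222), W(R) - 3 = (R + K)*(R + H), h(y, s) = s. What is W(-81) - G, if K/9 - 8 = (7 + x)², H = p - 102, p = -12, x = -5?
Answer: -5484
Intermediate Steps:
H = -114 (H = -12 - 102 = -114)
K = 108 (K = 72 + 9*(7 - 5)² = 72 + 9*2² = 72 + 9*4 = 72 + 36 = 108)
W(R) = 3 + (-114 + R)*(108 + R) (W(R) = 3 + (R + 108)*(R - 114) = 3 + (108 + R)*(-114 + R) = 3 + (-114 + R)*(108 + R))
G = 222
W(-81) - G = (-12309 + (-81)² - 6*(-81)) - 1*222 = (-12309 + 6561 + 486) - 222 = -5262 - 222 = -5484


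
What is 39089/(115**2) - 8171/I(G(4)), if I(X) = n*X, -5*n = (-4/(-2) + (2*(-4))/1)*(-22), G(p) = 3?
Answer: 555786619/5237100 ≈ 106.12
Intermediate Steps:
n = -132/5 (n = -(-4/(-2) + (2*(-4))/1)*(-22)/5 = -(-4*(-1/2) - 8*1)*(-22)/5 = -(2 - 8)*(-22)/5 = -(-6)*(-22)/5 = -1/5*132 = -132/5 ≈ -26.400)
I(X) = -132*X/5
39089/(115**2) - 8171/I(G(4)) = 39089/(115**2) - 8171/((-132/5*3)) = 39089/13225 - 8171/(-396/5) = 39089*(1/13225) - 8171*(-5/396) = 39089/13225 + 40855/396 = 555786619/5237100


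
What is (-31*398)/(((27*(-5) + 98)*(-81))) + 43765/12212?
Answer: -19507951/36599364 ≈ -0.53301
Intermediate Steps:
(-31*398)/(((27*(-5) + 98)*(-81))) + 43765/12212 = -12338*(-1/(81*(-135 + 98))) + 43765*(1/12212) = -12338/((-37*(-81))) + 43765/12212 = -12338/2997 + 43765/12212 = -19507951/36599364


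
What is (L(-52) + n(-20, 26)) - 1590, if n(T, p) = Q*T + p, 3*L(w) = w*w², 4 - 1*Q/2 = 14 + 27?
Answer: -140860/3 ≈ -46953.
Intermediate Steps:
Q = -74 (Q = 8 - 2*(14 + 27) = 8 - 2*41 = 8 - 82 = -74)
L(w) = w³/3 (L(w) = (w*w²)/3 = w³/3)
n(T, p) = p - 74*T (n(T, p) = -74*T + p = p - 74*T)
(L(-52) + n(-20, 26)) - 1590 = ((⅓)*(-52)³ + (26 - 74*(-20))) - 1590 = ((⅓)*(-140608) + (26 + 1480)) - 1590 = (-140608/3 + 1506) - 1590 = -136090/3 - 1590 = -140860/3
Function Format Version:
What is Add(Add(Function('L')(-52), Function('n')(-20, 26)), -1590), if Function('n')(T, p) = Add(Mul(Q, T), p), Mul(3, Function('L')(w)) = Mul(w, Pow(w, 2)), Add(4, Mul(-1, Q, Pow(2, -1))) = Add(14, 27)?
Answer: Rational(-140860, 3) ≈ -46953.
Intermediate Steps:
Q = -74 (Q = Add(8, Mul(-2, Add(14, 27))) = Add(8, Mul(-2, 41)) = Add(8, -82) = -74)
Function('L')(w) = Mul(Rational(1, 3), Pow(w, 3)) (Function('L')(w) = Mul(Rational(1, 3), Mul(w, Pow(w, 2))) = Mul(Rational(1, 3), Pow(w, 3)))
Function('n')(T, p) = Add(p, Mul(-74, T)) (Function('n')(T, p) = Add(Mul(-74, T), p) = Add(p, Mul(-74, T)))
Add(Add(Function('L')(-52), Function('n')(-20, 26)), -1590) = Add(Add(Mul(Rational(1, 3), Pow(-52, 3)), Add(26, Mul(-74, -20))), -1590) = Add(Add(Mul(Rational(1, 3), -140608), Add(26, 1480)), -1590) = Add(Add(Rational(-140608, 3), 1506), -1590) = Add(Rational(-136090, 3), -1590) = Rational(-140860, 3)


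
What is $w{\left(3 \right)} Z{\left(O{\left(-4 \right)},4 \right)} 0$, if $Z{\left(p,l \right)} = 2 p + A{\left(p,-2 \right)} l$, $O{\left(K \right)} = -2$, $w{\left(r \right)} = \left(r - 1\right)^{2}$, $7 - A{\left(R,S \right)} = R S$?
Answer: $0$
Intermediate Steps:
$A{\left(R,S \right)} = 7 - R S$
$w{\left(r \right)} = \left(-1 + r\right)^{2}$
$Z{\left(p,l \right)} = 2 p + l \left(7 + 2 p\right)$ ($Z{\left(p,l \right)} = 2 p + \left(7 - p \left(-2\right)\right) l = 2 p + \left(7 + 2 p\right) l = 2 p + l \left(7 + 2 p\right)$)
$w{\left(3 \right)} Z{\left(O{\left(-4 \right)},4 \right)} 0 = \left(-1 + 3\right)^{2} \left(2 \left(-2\right) + 4 \left(7 + 2 \left(-2\right)\right)\right) 0 = 2^{2} \left(-4 + 4 \left(7 - 4\right)\right) 0 = 4 \left(-4 + 4 \cdot 3\right) 0 = 4 \left(-4 + 12\right) 0 = 4 \cdot 8 \cdot 0 = 32 \cdot 0 = 0$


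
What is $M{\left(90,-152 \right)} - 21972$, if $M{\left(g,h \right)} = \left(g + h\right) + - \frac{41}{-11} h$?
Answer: $- \frac{248606}{11} \approx -22601.0$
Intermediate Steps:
$M{\left(g,h \right)} = g + \frac{52 h}{11}$ ($M{\left(g,h \right)} = \left(g + h\right) + \left(-41\right) \left(- \frac{1}{11}\right) h = \left(g + h\right) + \frac{41 h}{11} = g + \frac{52 h}{11}$)
$M{\left(90,-152 \right)} - 21972 = \left(90 + \frac{52}{11} \left(-152\right)\right) - 21972 = \left(90 - \frac{7904}{11}\right) - 21972 = - \frac{6914}{11} - 21972 = - \frac{248606}{11}$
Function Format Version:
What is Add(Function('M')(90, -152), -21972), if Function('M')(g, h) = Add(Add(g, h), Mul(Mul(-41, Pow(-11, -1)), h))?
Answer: Rational(-248606, 11) ≈ -22601.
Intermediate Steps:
Function('M')(g, h) = Add(g, Mul(Rational(52, 11), h)) (Function('M')(g, h) = Add(Add(g, h), Mul(Mul(-41, Rational(-1, 11)), h)) = Add(Add(g, h), Mul(Rational(41, 11), h)) = Add(g, Mul(Rational(52, 11), h)))
Add(Function('M')(90, -152), -21972) = Add(Add(90, Mul(Rational(52, 11), -152)), -21972) = Add(Add(90, Rational(-7904, 11)), -21972) = Add(Rational(-6914, 11), -21972) = Rational(-248606, 11)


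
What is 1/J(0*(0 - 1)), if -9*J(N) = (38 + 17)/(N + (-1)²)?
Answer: -9/55 ≈ -0.16364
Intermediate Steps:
J(N) = -55/(9*(1 + N)) (J(N) = -(38 + 17)/(9*(N + (-1)²)) = -55/(9*(N + 1)) = -55/(9*(1 + N)))
1/J(0*(0 - 1)) = 1/(-55/(9 + 9*(0*(0 - 1)))) = 1/(-55/(9 + 9*(0*(-1)))) = 1/(-55/(9 + 9*0)) = 1/(-55/(9 + 0)) = 1/(-55/9) = -9/55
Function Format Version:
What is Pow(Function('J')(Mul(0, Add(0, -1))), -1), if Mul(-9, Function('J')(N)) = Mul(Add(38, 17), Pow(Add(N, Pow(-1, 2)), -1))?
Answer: Rational(-9, 55) ≈ -0.16364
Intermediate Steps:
Function('J')(N) = Mul(Rational(-55, 9), Pow(Add(1, N), -1)) (Function('J')(N) = Mul(Rational(-1, 9), Mul(Add(38, 17), Pow(Add(N, Pow(-1, 2)), -1))) = Mul(Rational(-1, 9), Mul(55, Pow(Add(N, 1), -1))) = Mul(Rational(-1, 9), Mul(55, Pow(Add(1, N), -1))) = Mul(Rational(-55, 9), Pow(Add(1, N), -1)))
Pow(Function('J')(Mul(0, Add(0, -1))), -1) = Pow(Mul(-55, Pow(Add(9, Mul(9, Mul(0, Add(0, -1)))), -1)), -1) = Pow(Mul(-55, Pow(Add(9, Mul(9, Mul(0, -1))), -1)), -1) = Pow(Mul(-55, Pow(Add(9, Mul(9, 0)), -1)), -1) = Pow(Mul(-55, Pow(Add(9, 0), -1)), -1) = Pow(Mul(-55, Pow(9, -1)), -1) = Pow(Mul(-55, Rational(1, 9)), -1) = Pow(Rational(-55, 9), -1) = Rational(-9, 55)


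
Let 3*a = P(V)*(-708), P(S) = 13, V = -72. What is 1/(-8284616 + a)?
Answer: -1/8287684 ≈ -1.2066e-7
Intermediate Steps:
a = -3068 (a = (13*(-708))/3 = (⅓)*(-9204) = -3068)
1/(-8284616 + a) = 1/(-8284616 - 3068) = 1/(-8287684) = -1/8287684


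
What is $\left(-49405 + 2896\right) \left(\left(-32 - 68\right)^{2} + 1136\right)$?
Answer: $-517924224$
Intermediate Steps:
$\left(-49405 + 2896\right) \left(\left(-32 - 68\right)^{2} + 1136\right) = - 46509 \left(\left(-100\right)^{2} + 1136\right) = - 46509 \left(10000 + 1136\right) = \left(-46509\right) 11136 = -517924224$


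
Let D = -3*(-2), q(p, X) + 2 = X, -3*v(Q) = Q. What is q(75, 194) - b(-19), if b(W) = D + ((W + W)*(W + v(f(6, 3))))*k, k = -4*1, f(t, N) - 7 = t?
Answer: 11198/3 ≈ 3732.7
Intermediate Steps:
f(t, N) = 7 + t
v(Q) = -Q/3
k = -4
q(p, X) = -2 + X
D = 6
b(W) = 6 - 8*W*(-13/3 + W) (b(W) = 6 + ((W + W)*(W - (7 + 6)/3))*(-4) = 6 + ((2*W)*(W - 1/3*13))*(-4) = 6 + ((2*W)*(W - 13/3))*(-4) = 6 + ((2*W)*(-13/3 + W))*(-4) = 6 + (2*W*(-13/3 + W))*(-4) = 6 - 8*W*(-13/3 + W))
q(75, 194) - b(-19) = (-2 + 194) - (6 - 8*(-19)**2 + (104/3)*(-19)) = 192 - (6 - 8*361 - 1976/3) = 192 - (6 - 2888 - 1976/3) = 192 - 1*(-10622/3) = 192 + 10622/3 = 11198/3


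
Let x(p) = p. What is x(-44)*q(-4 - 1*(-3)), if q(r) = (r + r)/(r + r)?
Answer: -44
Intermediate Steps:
q(r) = 1 (q(r) = (2*r)/((2*r)) = (2*r)*(1/(2*r)) = 1)
x(-44)*q(-4 - 1*(-3)) = -44*1 = -44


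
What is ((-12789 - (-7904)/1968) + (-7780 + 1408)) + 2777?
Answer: -2014738/123 ≈ -16380.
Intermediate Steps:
((-12789 - (-7904)/1968) + (-7780 + 1408)) + 2777 = ((-12789 - (-7904)/1968) - 6372) + 2777 = ((-12789 - 1*(-494/123)) - 6372) + 2777 = ((-12789 + 494/123) - 6372) + 2777 = (-1572553/123 - 6372) + 2777 = -2356309/123 + 2777 = -2014738/123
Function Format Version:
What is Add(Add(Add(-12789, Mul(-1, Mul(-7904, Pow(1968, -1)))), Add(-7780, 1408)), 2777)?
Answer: Rational(-2014738, 123) ≈ -16380.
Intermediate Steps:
Add(Add(Add(-12789, Mul(-1, Mul(-7904, Pow(1968, -1)))), Add(-7780, 1408)), 2777) = Add(Add(Add(-12789, Mul(-1, Mul(-7904, Rational(1, 1968)))), -6372), 2777) = Add(Add(Add(-12789, Mul(-1, Rational(-494, 123))), -6372), 2777) = Add(Add(Add(-12789, Rational(494, 123)), -6372), 2777) = Add(Add(Rational(-1572553, 123), -6372), 2777) = Add(Rational(-2356309, 123), 2777) = Rational(-2014738, 123)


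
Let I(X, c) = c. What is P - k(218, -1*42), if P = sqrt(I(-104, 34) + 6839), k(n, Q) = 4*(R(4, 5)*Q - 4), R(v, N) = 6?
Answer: 1024 + sqrt(6873) ≈ 1106.9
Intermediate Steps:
k(n, Q) = -16 + 24*Q (k(n, Q) = 4*(6*Q - 4) = 4*(-4 + 6*Q) = -16 + 24*Q)
P = sqrt(6873) (P = sqrt(34 + 6839) = sqrt(6873) ≈ 82.904)
P - k(218, -1*42) = sqrt(6873) - (-16 + 24*(-1*42)) = sqrt(6873) - (-16 + 24*(-42)) = sqrt(6873) - (-16 - 1008) = sqrt(6873) - 1*(-1024) = sqrt(6873) + 1024 = 1024 + sqrt(6873)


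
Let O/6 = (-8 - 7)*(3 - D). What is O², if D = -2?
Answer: 202500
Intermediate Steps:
O = -450 (O = 6*((-8 - 7)*(3 - 1*(-2))) = 6*(-15*(3 + 2)) = 6*(-15*5) = 6*(-75) = -450)
O² = (-450)² = 202500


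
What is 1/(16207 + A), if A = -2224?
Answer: 1/13983 ≈ 7.1515e-5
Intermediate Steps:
1/(16207 + A) = 1/(16207 - 2224) = 1/13983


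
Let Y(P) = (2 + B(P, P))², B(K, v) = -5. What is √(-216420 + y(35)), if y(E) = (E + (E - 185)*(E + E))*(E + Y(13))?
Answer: 4*I*√42305 ≈ 822.73*I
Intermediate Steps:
Y(P) = 9 (Y(P) = (2 - 5)² = (-3)² = 9)
y(E) = (9 + E)*(E + 2*E*(-185 + E)) (y(E) = (E + (E - 185)*(E + E))*(E + 9) = (E + (-185 + E)*(2*E))*(9 + E) = (E + 2*E*(-185 + E))*(9 + E) = (9 + E)*(E + 2*E*(-185 + E)))
√(-216420 + y(35)) = √(-216420 + 35*(-3321 - 351*35 + 2*35²)) = √(-216420 + 35*(-3321 - 12285 + 2*1225)) = √(-216420 + 35*(-3321 - 12285 + 2450)) = √(-216420 + 35*(-13156)) = √(-216420 - 460460) = √(-676880) = 4*I*√42305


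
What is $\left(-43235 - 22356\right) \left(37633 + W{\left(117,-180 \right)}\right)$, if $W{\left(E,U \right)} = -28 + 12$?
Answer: $-2467336647$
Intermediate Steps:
$W{\left(E,U \right)} = -16$
$\left(-43235 - 22356\right) \left(37633 + W{\left(117,-180 \right)}\right) = \left(-43235 - 22356\right) \left(37633 - 16\right) = \left(-65591\right) 37617 = -2467336647$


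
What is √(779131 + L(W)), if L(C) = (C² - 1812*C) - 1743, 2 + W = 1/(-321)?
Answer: √80477252593/321 ≈ 883.75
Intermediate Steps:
W = -643/321 (W = -2 + 1/(-321) = -2 - 1/321 = -643/321 ≈ -2.0031)
L(C) = -1743 + C² - 1812*C
√(779131 + L(W)) = √(779131 + (-1743 + (-643/321)² - 1812*(-643/321))) = √(779131 + (-1743 + 413449/103041 + 388372/107)) = √(779131 + 194815222/103041) = √(80477252593/103041) = √80477252593/321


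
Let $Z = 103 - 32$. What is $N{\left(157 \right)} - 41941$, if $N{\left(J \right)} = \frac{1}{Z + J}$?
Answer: $- \frac{9562547}{228} \approx -41941.0$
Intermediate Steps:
$Z = 71$ ($Z = 103 - 32 = 71$)
$N{\left(J \right)} = \frac{1}{71 + J}$
$N{\left(157 \right)} - 41941 = \frac{1}{71 + 157} - 41941 = \frac{1}{228} - 41941 = - \frac{9562547}{228}$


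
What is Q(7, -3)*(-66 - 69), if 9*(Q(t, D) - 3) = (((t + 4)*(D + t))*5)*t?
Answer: -23505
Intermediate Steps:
Q(t, D) = 3 + 5*t*(4 + t)*(D + t)/9 (Q(t, D) = 3 + ((((t + 4)*(D + t))*5)*t)/9 = 3 + ((((4 + t)*(D + t))*5)*t)/9 = 3 + ((5*(4 + t)*(D + t))*t)/9 = 3 + (5*t*(4 + t)*(D + t))/9 = 3 + 5*t*(4 + t)*(D + t)/9)
Q(7, -3)*(-66 - 69) = (3 + (5/9)*7**3 + (20/9)*7**2 + (5/9)*(-3)*7**2 + (20/9)*(-3)*7)*(-66 - 69) = (3 + (5/9)*343 + (20/9)*49 + (5/9)*(-3)*49 - 140/3)*(-135) = (3 + 1715/9 + 980/9 - 245/3 - 140/3)*(-135) = (1567/9)*(-135) = -23505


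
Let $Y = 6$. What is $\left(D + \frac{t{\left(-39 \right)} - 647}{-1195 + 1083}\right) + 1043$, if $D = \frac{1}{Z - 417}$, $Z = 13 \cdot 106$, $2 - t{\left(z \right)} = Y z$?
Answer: $\frac{112655259}{107632} \approx 1046.7$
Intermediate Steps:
$t{\left(z \right)} = 2 - 6 z$
$Z = 1378$
$D = \frac{1}{961}$ ($D = \frac{1}{1378 - 417} = \frac{1}{961} \approx 0.0010406$)
$\left(D + \frac{t{\left(-39 \right)} - 647}{-1195 + 1083}\right) + 1043 = \left(\frac{1}{961} + \frac{\left(2 - -234\right) - 647}{-1195 + 1083}\right) + 1043 = \left(\frac{1}{961} + \frac{\left(2 + 234\right) - 647}{-112}\right) + 1043 = \left(\frac{1}{961} + \left(236 - 647\right) \left(- \frac{1}{112}\right)\right) + 1043 = \left(\frac{1}{961} - - \frac{411}{112}\right) + 1043 = \left(\frac{1}{961} + \frac{411}{112}\right) + 1043 = \frac{395083}{107632} + 1043 = \frac{112655259}{107632}$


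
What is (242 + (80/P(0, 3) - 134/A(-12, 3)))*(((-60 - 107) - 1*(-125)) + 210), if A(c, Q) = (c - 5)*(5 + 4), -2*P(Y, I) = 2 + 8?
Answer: 1943872/51 ≈ 38115.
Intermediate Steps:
P(Y, I) = -5 (P(Y, I) = -(2 + 8)/2 = -½*10 = -5)
A(c, Q) = -45 + 9*c (A(c, Q) = (-5 + c)*9 = -45 + 9*c)
(242 + (80/P(0, 3) - 134/A(-12, 3)))*(((-60 - 107) - 1*(-125)) + 210) = (242 + (80/(-5) - 134/(-45 + 9*(-12))))*(((-60 - 107) - 1*(-125)) + 210) = (242 + (80*(-⅕) - 134/(-45 - 108)))*((-167 + 125) + 210) = (242 + (-16 - 134/(-153)))*(-42 + 210) = (242 + (-16 - 134*(-1/153)))*168 = (242 + (-16 + 134/153))*168 = (242 - 2314/153)*168 = (34712/153)*168 = 1943872/51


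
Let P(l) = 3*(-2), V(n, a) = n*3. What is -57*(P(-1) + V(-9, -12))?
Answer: 1881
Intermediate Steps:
V(n, a) = 3*n
P(l) = -6
-57*(P(-1) + V(-9, -12)) = -57*(-6 + 3*(-9)) = -57*(-6 - 27) = -57*(-33) = 1881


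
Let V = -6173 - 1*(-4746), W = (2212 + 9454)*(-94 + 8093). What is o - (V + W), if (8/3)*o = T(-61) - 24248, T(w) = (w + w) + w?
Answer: -746592549/8 ≈ -9.3324e+7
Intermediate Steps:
W = 93316334 (W = 11666*7999 = 93316334)
V = -1427 (V = -6173 + 4746 = -1427)
T(w) = 3*w (T(w) = 2*w + w = 3*w)
o = -73293/8 (o = 3*(3*(-61) - 24248)/8 = 3*(-183 - 24248)/8 = (3/8)*(-24431) = -73293/8 ≈ -9161.6)
o - (V + W) = -73293/8 - (-1427 + 93316334) = -73293/8 - 1*93314907 = -73293/8 - 93314907 = -746592549/8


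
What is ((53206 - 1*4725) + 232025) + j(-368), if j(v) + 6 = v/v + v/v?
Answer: 280502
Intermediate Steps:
j(v) = -4 (j(v) = -6 + (v/v + v/v) = -6 + (1 + 1) = -6 + 2 = -4)
((53206 - 1*4725) + 232025) + j(-368) = ((53206 - 1*4725) + 232025) - 4 = ((53206 - 4725) + 232025) - 4 = (48481 + 232025) - 4 = 280506 - 4 = 280502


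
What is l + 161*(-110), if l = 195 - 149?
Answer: -17664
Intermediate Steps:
l = 46
l + 161*(-110) = 46 + 161*(-110) = 46 - 17710 = -17664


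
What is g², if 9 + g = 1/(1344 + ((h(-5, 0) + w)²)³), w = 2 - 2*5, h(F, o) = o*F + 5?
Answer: 348046336/4297329 ≈ 80.991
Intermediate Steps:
h(F, o) = 5 + F*o (h(F, o) = F*o + 5 = 5 + F*o)
w = -8 (w = 2 - 10 = -8)
g = -18656/2073 (g = -9 + 1/(1344 + (((5 - 5*0) - 8)²)³) = -9 + 1/(1344 + (((5 + 0) - 8)²)³) = -9 + 1/(1344 + ((5 - 8)²)³) = -9 + 1/(1344 + ((-3)²)³) = -9 + 1/(1344 + 9³) = -9 + 1/(1344 + 729) = -9 + 1/2073 = -18656/2073 ≈ -8.9995)
g² = (-18656/2073)² = 348046336/4297329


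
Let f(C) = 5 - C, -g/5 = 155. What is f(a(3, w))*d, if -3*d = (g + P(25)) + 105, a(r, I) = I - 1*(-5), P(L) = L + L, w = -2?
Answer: 1240/3 ≈ 413.33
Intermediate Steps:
g = -775 (g = -5*155 = -775)
P(L) = 2*L
a(r, I) = 5 + I (a(r, I) = I + 5 = 5 + I)
d = 620/3 (d = -((-775 + 2*25) + 105)/3 = -((-775 + 50) + 105)/3 = -(-725 + 105)/3 = -1/3*(-620) = 620/3 ≈ 206.67)
f(a(3, w))*d = (5 - (5 - 2))*(620/3) = (5 - 1*3)*(620/3) = (5 - 3)*(620/3) = 2*(620/3) = 1240/3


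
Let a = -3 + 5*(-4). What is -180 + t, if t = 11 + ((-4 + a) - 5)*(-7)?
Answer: 55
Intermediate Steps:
a = -23 (a = -3 - 20 = -23)
t = 235 (t = 11 + ((-4 - 23) - 5)*(-7) = 11 + (-27 - 5)*(-7) = 11 - 32*(-7) = 11 + 224 = 235)
-180 + t = -180 + 235 = 55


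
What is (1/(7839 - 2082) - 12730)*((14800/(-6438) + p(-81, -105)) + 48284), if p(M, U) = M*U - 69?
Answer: -361628374913960/500859 ≈ -7.2202e+8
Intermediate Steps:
p(M, U) = -69 + M*U
(1/(7839 - 2082) - 12730)*((14800/(-6438) + p(-81, -105)) + 48284) = (1/(7839 - 2082) - 12730)*((14800/(-6438) + (-69 - 81*(-105))) + 48284) = (1/5757 - 12730)*((14800*(-1/6438) + (-69 + 8505)) + 48284) = (1/5757 - 12730)*((-200/87 + 8436) + 48284) = -73286609*(733732/87 + 48284)/5757 = -73286609/5757*4934440/87 = -361628374913960/500859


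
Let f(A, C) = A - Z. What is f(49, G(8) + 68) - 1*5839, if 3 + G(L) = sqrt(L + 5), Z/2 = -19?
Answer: -5752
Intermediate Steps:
Z = -38 (Z = 2*(-19) = -38)
G(L) = -3 + sqrt(5 + L) (G(L) = -3 + sqrt(L + 5) = -3 + sqrt(5 + L))
f(A, C) = 38 + A (f(A, C) = A - 1*(-38) = A + 38 = 38 + A)
f(49, G(8) + 68) - 1*5839 = (38 + 49) - 1*5839 = 87 - 5839 = -5752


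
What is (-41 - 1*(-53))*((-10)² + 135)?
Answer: 2820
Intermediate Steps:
(-41 - 1*(-53))*((-10)² + 135) = (-41 + 53)*(100 + 135) = 12*235 = 2820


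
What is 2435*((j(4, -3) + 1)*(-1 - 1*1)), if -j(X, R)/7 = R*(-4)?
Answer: 404210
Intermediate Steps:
j(X, R) = 28*R (j(X, R) = -7*R*(-4) = -(-28)*R = 28*R)
2435*((j(4, -3) + 1)*(-1 - 1*1)) = 2435*((28*(-3) + 1)*(-1 - 1*1)) = 2435*((-84 + 1)*(-1 - 1)) = 2435*(-83*(-2)) = 2435*166 = 404210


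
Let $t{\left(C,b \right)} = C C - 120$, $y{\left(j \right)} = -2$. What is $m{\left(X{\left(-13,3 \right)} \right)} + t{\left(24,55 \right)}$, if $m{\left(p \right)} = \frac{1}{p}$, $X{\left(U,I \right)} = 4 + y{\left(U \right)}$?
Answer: $\frac{913}{2} \approx 456.5$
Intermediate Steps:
$t{\left(C,b \right)} = -120 + C^{2}$ ($t{\left(C,b \right)} = C^{2} - 120 = -120 + C^{2}$)
$X{\left(U,I \right)} = 2$ ($X{\left(U,I \right)} = 4 - 2 = 2$)
$m{\left(X{\left(-13,3 \right)} \right)} + t{\left(24,55 \right)} = \frac{1}{2} - \left(120 - 24^{2}\right) = \frac{1}{2} + \left(-120 + 576\right) = \frac{1}{2} + 456 = \frac{913}{2}$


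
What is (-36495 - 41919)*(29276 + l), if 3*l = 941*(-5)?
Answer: -2172668974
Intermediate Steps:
l = -4705/3 (l = (941*(-5))/3 = (1/3)*(-4705) = -4705/3 ≈ -1568.3)
(-36495 - 41919)*(29276 + l) = (-36495 - 41919)*(29276 - 4705/3) = -78414*83123/3 = -2172668974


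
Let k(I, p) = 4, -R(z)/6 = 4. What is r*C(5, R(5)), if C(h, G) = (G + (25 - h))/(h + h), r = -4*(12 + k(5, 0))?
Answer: 128/5 ≈ 25.600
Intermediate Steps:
R(z) = -24 (R(z) = -6*4 = -24)
r = -64 (r = -4*(12 + 4) = -4*16 = -64)
C(h, G) = (25 + G - h)/(2*h) (C(h, G) = (25 + G - h)/((2*h)) = (25 + G - h)*(1/(2*h)) = (25 + G - h)/(2*h))
r*C(5, R(5)) = -32*(25 - 24 - 1*5)/5 = -32*(25 - 24 - 5)/5 = -32*(-4)/5 = -64*(-2/5) = 128/5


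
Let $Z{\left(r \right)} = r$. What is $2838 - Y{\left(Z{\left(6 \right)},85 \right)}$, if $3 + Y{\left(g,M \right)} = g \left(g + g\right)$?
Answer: $2769$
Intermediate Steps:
$Y{\left(g,M \right)} = -3 + 2 g^{2}$ ($Y{\left(g,M \right)} = -3 + g \left(g + g\right) = -3 + g 2 g = -3 + 2 g^{2}$)
$2838 - Y{\left(Z{\left(6 \right)},85 \right)} = 2838 - \left(-3 + 2 \cdot 6^{2}\right) = 2838 - \left(-3 + 2 \cdot 36\right) = 2838 - \left(-3 + 72\right) = 2838 - 69 = 2769$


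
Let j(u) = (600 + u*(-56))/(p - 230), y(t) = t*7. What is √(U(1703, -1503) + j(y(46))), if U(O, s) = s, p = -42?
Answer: I*√1663382/34 ≈ 37.933*I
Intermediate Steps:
y(t) = 7*t
j(u) = -75/34 + 7*u/34 (j(u) = (600 + u*(-56))/(-42 - 230) = (600 - 56*u)/(-272) = (600 - 56*u)*(-1/272) = -75/34 + 7*u/34)
√(U(1703, -1503) + j(y(46))) = √(-1503 + (-75/34 + 7*(7*46)/34)) = √(-1503 + (-75/34 + (7/34)*322)) = √(-1503 + (-75/34 + 1127/17)) = √(-1503 + 2179/34) = √(-48923/34) = I*√1663382/34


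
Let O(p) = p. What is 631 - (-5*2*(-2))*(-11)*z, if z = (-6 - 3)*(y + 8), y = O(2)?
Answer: -19169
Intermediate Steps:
y = 2
z = -90 (z = (-6 - 3)*(2 + 8) = -9*10 = -90)
631 - (-5*2*(-2))*(-11)*z = 631 - (-5*2*(-2))*(-11)*(-90) = 631 - -10*(-2)*(-11)*(-90) = 631 - 20*(-11)*(-90) = 631 - (-220)*(-90) = 631 - 1*19800 = 631 - 19800 = -19169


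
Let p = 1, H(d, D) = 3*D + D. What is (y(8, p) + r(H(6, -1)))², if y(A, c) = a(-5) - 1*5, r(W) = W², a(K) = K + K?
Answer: 1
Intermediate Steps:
a(K) = 2*K
H(d, D) = 4*D
y(A, c) = -15 (y(A, c) = 2*(-5) - 1*5 = -10 - 5 = -15)
(y(8, p) + r(H(6, -1)))² = (-15 + (4*(-1))²)² = (-15 + (-4)²)² = (-15 + 16)² = 1² = 1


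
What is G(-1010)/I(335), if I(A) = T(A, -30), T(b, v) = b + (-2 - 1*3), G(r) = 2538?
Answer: 423/55 ≈ 7.6909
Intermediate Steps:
T(b, v) = -5 + b (T(b, v) = b + (-2 - 3) = b - 5 = -5 + b)
I(A) = -5 + A
G(-1010)/I(335) = 2538/(-5 + 335) = 2538/330 = 2538*(1/330) = 423/55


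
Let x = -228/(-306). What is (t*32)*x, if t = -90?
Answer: -36480/17 ≈ -2145.9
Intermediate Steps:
x = 38/51 (x = -228*(-1/306) = 38/51 ≈ 0.74510)
(t*32)*x = -90*32*(38/51) = -2880*38/51 = -36480/17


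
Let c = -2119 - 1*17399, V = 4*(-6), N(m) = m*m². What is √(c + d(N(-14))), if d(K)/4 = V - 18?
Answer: I*√19686 ≈ 140.31*I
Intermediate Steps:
N(m) = m³
V = -24
d(K) = -168 (d(K) = 4*(-24 - 18) = 4*(-42) = -168)
c = -19518 (c = -2119 - 17399 = -19518)
√(c + d(N(-14))) = √(-19518 - 168) = √(-19686) = I*√19686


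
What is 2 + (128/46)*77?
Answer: 4974/23 ≈ 216.26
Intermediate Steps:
2 + (128/46)*77 = 2 + (128*(1/46))*77 = 2 + (64/23)*77 = 2 + 4928/23 = 4974/23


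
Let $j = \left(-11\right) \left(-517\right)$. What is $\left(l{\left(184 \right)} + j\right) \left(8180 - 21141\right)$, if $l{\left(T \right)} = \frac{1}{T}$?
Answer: $- \frac{13562507049}{184} \approx -7.3709 \cdot 10^{7}$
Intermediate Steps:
$j = 5687$
$\left(l{\left(184 \right)} + j\right) \left(8180 - 21141\right) = \left(\frac{1}{184} + 5687\right) \left(8180 - 21141\right) = \left(\frac{1}{184} + 5687\right) \left(-12961\right) = \frac{1046409}{184} \left(-12961\right) = - \frac{13562507049}{184}$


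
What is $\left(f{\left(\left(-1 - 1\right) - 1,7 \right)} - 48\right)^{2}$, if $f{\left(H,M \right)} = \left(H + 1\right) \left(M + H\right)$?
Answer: $3136$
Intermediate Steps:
$f{\left(H,M \right)} = \left(1 + H\right) \left(H + M\right)$
$\left(f{\left(\left(-1 - 1\right) - 1,7 \right)} - 48\right)^{2} = \left(\left(\left(\left(-1 - 1\right) - 1\right) + 7 + \left(\left(-1 - 1\right) - 1\right)^{2} + \left(\left(-1 - 1\right) - 1\right) 7\right) - 48\right)^{2} = \left(\left(\left(-2 - 1\right) + 7 + \left(-2 - 1\right)^{2} + \left(-2 - 1\right) 7\right) - 48\right)^{2} = \left(\left(-3 + 7 + \left(-3\right)^{2} - 21\right) - 48\right)^{2} = \left(\left(-3 + 7 + 9 - 21\right) - 48\right)^{2} = \left(-8 - 48\right)^{2} = \left(-56\right)^{2} = 3136$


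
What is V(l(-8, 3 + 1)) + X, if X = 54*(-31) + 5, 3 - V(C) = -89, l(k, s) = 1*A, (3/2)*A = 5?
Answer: -1577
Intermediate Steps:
A = 10/3 (A = (⅔)*5 = 10/3 ≈ 3.3333)
l(k, s) = 10/3 (l(k, s) = 1*(10/3) = 10/3)
V(C) = 92 (V(C) = 3 - 1*(-89) = 3 + 89 = 92)
X = -1669 (X = -1674 + 5 = -1669)
V(l(-8, 3 + 1)) + X = 92 - 1669 = -1577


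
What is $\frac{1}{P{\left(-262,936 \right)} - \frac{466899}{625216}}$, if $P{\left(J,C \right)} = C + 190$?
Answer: $\frac{625216}{703526317} \approx 0.00088869$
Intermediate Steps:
$P{\left(J,C \right)} = 190 + C$
$\frac{1}{P{\left(-262,936 \right)} - \frac{466899}{625216}} = \frac{1}{\left(190 + 936\right) - \frac{466899}{625216}} = \frac{1}{1126 - \frac{466899}{625216}} = \frac{1}{\frac{703526317}{625216}} = \frac{625216}{703526317}$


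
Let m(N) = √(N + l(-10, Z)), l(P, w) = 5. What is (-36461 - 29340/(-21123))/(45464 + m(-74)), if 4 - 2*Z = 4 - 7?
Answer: -3890386623048/4851191181655 + 85570707*I*√69/4851191181655 ≈ -0.80194 + 0.00014652*I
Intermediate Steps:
Z = 7/2 (Z = 2 - (4 - 7)/2 = 2 - ½*(-3) = 2 + 3/2 = 7/2 ≈ 3.5000)
m(N) = √(5 + N) (m(N) = √(N + 5) = √(5 + N))
(-36461 - 29340/(-21123))/(45464 + m(-74)) = (-36461 - 29340/(-21123))/(45464 + √(5 - 74)) = (-36461 - 29340*(-1/21123))/(45464 + √(-69)) = (-36461 + 3260/2347)/(45464 + I*√69) = -85570707/(2347*(45464 + I*√69))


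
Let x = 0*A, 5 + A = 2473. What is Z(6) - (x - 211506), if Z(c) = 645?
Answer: 212151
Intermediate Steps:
A = 2468 (A = -5 + 2473 = 2468)
x = 0 (x = 0*2468 = 0)
Z(6) - (x - 211506) = 645 - (0 - 211506) = 645 - 1*(-211506) = 645 + 211506 = 212151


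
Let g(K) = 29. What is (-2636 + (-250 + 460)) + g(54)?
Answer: -2397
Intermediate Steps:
(-2636 + (-250 + 460)) + g(54) = (-2636 + (-250 + 460)) + 29 = (-2636 + 210) + 29 = -2426 + 29 = -2397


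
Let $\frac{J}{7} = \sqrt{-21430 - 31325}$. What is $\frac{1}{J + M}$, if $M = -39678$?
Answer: $- \frac{13226}{525642893} - \frac{7 i \sqrt{52755}}{1576928679} \approx -2.5162 \cdot 10^{-5} - 1.0196 \cdot 10^{-6} i$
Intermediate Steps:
$J = 7 i \sqrt{52755}$ ($J = 7 \sqrt{-21430 - 31325} = 7 \sqrt{-52755} = 7 i \sqrt{52755} \approx 1607.8 i$)
$\frac{1}{J + M} = \frac{1}{7 i \sqrt{52755} - 39678} = \frac{1}{-39678 + 7 i \sqrt{52755}}$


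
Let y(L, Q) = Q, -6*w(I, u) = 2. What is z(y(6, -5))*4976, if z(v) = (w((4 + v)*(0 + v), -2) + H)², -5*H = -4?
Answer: 243824/225 ≈ 1083.7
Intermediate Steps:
w(I, u) = -⅓ (w(I, u) = -⅙*2 = -⅓)
H = ⅘ (H = -⅕*(-4) = ⅘ ≈ 0.80000)
z(v) = 49/225 (z(v) = (-⅓ + ⅘)² = (7/15)² = 49/225)
z(y(6, -5))*4976 = (49/225)*4976 = 243824/225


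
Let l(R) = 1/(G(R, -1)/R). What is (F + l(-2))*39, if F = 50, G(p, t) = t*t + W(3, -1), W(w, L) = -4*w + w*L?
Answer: 13689/7 ≈ 1955.6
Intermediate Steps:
W(w, L) = -4*w + L*w
G(p, t) = -15 + t² (G(p, t) = t*t + 3*(-4 - 1) = t² + 3*(-5) = t² - 15 = -15 + t²)
l(R) = -R/14 (l(R) = 1/((-15 + (-1)²)/R) = 1/((-15 + 1)/R) = 1/(-14/R) = -R/14)
(F + l(-2))*39 = (50 - 1/14*(-2))*39 = (50 + ⅐)*39 = (351/7)*39 = 13689/7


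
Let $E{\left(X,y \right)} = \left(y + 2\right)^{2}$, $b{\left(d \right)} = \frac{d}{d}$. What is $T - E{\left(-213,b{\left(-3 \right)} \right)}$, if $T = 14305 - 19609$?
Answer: $-5313$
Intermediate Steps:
$b{\left(d \right)} = 1$
$E{\left(X,y \right)} = \left(2 + y\right)^{2}$
$T = -5304$ ($T = 14305 - 19609 = -5304$)
$T - E{\left(-213,b{\left(-3 \right)} \right)} = -5304 - \left(2 + 1\right)^{2} = -5304 - 3^{2} = -5304 - 9 = -5313$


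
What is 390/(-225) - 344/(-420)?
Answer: -32/35 ≈ -0.91429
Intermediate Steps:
390/(-225) - 344/(-420) = 390*(-1/225) - 344*(-1/420) = -26/15 + 86/105 = -32/35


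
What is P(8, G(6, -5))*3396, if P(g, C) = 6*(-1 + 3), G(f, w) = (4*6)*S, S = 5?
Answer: 40752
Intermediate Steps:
G(f, w) = 120 (G(f, w) = (4*6)*5 = 24*5 = 120)
P(g, C) = 12 (P(g, C) = 6*2 = 12)
P(8, G(6, -5))*3396 = 12*3396 = 40752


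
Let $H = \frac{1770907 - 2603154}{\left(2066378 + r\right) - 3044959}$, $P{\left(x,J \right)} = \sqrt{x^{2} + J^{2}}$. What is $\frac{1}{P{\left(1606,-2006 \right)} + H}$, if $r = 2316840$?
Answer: $\frac{6590307917}{69976594383774367} + \frac{21194522498 \sqrt{1650818}}{69976594383774367} \approx 0.00038925$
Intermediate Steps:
$P{\left(x,J \right)} = \sqrt{J^{2} + x^{2}}$
$H = - \frac{64019}{102943}$ ($H = \frac{1770907 - 2603154}{\left(2066378 + 2316840\right) - 3044959} = - \frac{832247}{4383218 - 3044959} = - \frac{832247}{1338259} = \left(-832247\right) \frac{1}{1338259} = - \frac{64019}{102943} \approx -0.62189$)
$\frac{1}{P{\left(1606,-2006 \right)} + H} = \frac{1}{\sqrt{\left(-2006\right)^{2} + 1606^{2}} - \frac{64019}{102943}} = \frac{1}{\sqrt{4024036 + 2579236} - \frac{64019}{102943}} = \frac{1}{\sqrt{6603272} - \frac{64019}{102943}} = \frac{1}{2 \sqrt{1650818} - \frac{64019}{102943}} = \frac{1}{- \frac{64019}{102943} + 2 \sqrt{1650818}}$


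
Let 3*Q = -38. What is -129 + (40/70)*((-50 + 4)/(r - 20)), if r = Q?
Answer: -43971/343 ≈ -128.20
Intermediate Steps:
Q = -38/3 (Q = (1/3)*(-38) = -38/3 ≈ -12.667)
r = -38/3 ≈ -12.667
-129 + (40/70)*((-50 + 4)/(r - 20)) = -129 + (40/70)*((-50 + 4)/(-38/3 - 20)) = -129 + (40*(1/70))*(-46/(-98/3)) = -129 + 4*(-46*(-3/98))/7 = -129 + (4/7)*(69/49) = -129 + 276/343 = -43971/343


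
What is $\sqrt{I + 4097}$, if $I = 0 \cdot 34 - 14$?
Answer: $\sqrt{4083} \approx 63.898$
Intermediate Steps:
$I = -14$ ($I = 0 - 14 = -14$)
$\sqrt{I + 4097} = \sqrt{-14 + 4097} = \sqrt{4083}$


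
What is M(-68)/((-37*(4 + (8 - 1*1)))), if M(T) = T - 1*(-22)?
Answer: 46/407 ≈ 0.11302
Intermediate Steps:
M(T) = 22 + T (M(T) = T + 22 = 22 + T)
M(-68)/((-37*(4 + (8 - 1*1)))) = (22 - 68)/((-37*(4 + (8 - 1*1)))) = -46*(-1/(37*(4 + (8 - 1)))) = -46*(-1/(37*(4 + 7))) = -46/((-37*11)) = -46/(-407) = -46*(-1/407) = 46/407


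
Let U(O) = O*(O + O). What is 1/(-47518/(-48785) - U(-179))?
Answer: -48785/3126192852 ≈ -1.5605e-5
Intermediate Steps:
U(O) = 2*O² (U(O) = O*(2*O) = 2*O²)
1/(-47518/(-48785) - U(-179)) = 1/(-47518/(-48785) - 2*(-179)²) = 1/(-47518*(-1/48785) - 2*32041) = 1/(47518/48785 - 1*64082) = 1/(47518/48785 - 64082) = 1/(-3126192852/48785) = -48785/3126192852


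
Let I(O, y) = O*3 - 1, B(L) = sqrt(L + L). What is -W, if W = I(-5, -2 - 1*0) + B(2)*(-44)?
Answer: 104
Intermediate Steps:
B(L) = sqrt(2)*sqrt(L) (B(L) = sqrt(2*L) = sqrt(2)*sqrt(L))
I(O, y) = -1 + 3*O (I(O, y) = 3*O - 1 = -1 + 3*O)
W = -104 (W = (-1 + 3*(-5)) + (sqrt(2)*sqrt(2))*(-44) = (-1 - 15) + 2*(-44) = -16 - 88 = -104)
-W = -1*(-104) = 104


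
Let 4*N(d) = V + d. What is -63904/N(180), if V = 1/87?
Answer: -22238592/15661 ≈ -1420.0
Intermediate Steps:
V = 1/87 ≈ 0.011494
N(d) = 1/348 + d/4 (N(d) = (1/87 + d)/4 = 1/348 + d/4)
-63904/N(180) = -63904/(1/348 + (¼)*180) = -63904/(1/348 + 45) = -63904/15661/348 = -63904*348/15661 = -22238592/15661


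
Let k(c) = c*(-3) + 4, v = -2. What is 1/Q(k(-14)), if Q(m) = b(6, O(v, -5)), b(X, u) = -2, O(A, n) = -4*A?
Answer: -½ ≈ -0.50000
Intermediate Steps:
k(c) = 4 - 3*c (k(c) = -3*c + 4 = 4 - 3*c)
Q(m) = -2
1/Q(k(-14)) = 1/(-2) = -½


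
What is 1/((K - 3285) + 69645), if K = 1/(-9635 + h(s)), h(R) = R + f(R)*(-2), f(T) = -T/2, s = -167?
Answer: 9969/661542839 ≈ 1.5069e-5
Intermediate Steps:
f(T) = -T/2 (f(T) = -T*(1/2) = -T/2)
h(R) = 2*R (h(R) = R - R/2*(-2) = R + R = 2*R)
K = -1/9969 (K = 1/(-9635 + 2*(-167)) = 1/(-9635 - 334) = 1/(-9969) = -1/9969 ≈ -0.00010031)
1/((K - 3285) + 69645) = 1/((-1/9969 - 3285) + 69645) = 1/(-32748166/9969 + 69645) = 1/(661542839/9969) = 9969/661542839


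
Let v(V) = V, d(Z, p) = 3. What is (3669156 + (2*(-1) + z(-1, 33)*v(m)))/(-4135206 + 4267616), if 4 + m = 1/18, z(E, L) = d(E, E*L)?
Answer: 22014853/794460 ≈ 27.710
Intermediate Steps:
z(E, L) = 3
m = -71/18 (m = -4 + 1/18 = -71/18 ≈ -3.9444)
(3669156 + (2*(-1) + z(-1, 33)*v(m)))/(-4135206 + 4267616) = (3669156 + (2*(-1) + 3*(-71/18)))/(-4135206 + 4267616) = (3669156 + (-2 - 71/6))/132410 = (3669156 - 83/6)*(1/132410) = (22014853/6)*(1/132410) = 22014853/794460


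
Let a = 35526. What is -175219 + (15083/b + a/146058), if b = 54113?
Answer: -230810527990679/1317272759 ≈ -1.7522e+5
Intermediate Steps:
-175219 + (15083/b + a/146058) = -175219 + (15083/54113 + 35526/146058) = -175219 + (15083*(1/54113) + 35526*(1/146058)) = -175219 + (15083/54113 + 5921/24343) = -175219 + 687568542/1317272759 = -230810527990679/1317272759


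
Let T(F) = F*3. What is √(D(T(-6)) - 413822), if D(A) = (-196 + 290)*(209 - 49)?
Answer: I*√398782 ≈ 631.49*I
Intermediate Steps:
T(F) = 3*F
D(A) = 15040 (D(A) = 94*160 = 15040)
√(D(T(-6)) - 413822) = √(15040 - 413822) = √(-398782) = I*√398782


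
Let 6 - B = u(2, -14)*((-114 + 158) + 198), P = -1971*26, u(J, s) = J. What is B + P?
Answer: -51724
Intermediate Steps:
P = -51246
B = -478 (B = 6 - 2*((-114 + 158) + 198) = 6 - 2*(44 + 198) = 6 - 2*242 = 6 - 1*484 = 6 - 484 = -478)
B + P = -478 - 51246 = -51724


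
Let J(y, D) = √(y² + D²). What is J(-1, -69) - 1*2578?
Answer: -2578 + √4762 ≈ -2509.0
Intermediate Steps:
J(y, D) = √(D² + y²)
J(-1, -69) - 1*2578 = √((-69)² + (-1)²) - 1*2578 = √(4761 + 1) - 2578 = √4762 - 2578 = -2578 + √4762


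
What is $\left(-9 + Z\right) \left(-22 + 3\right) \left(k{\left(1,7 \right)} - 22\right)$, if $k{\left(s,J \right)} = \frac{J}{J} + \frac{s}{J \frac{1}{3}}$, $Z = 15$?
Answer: $\frac{16416}{7} \approx 2345.1$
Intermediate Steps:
$k{\left(s,J \right)} = 1 + \frac{3 s}{J}$ ($k{\left(s,J \right)} = 1 + \frac{s}{J \frac{1}{3}} = 1 + \frac{s}{\frac{1}{3} J} = 1 + s \frac{3}{J} = 1 + \frac{3 s}{J}$)
$\left(-9 + Z\right) \left(-22 + 3\right) \left(k{\left(1,7 \right)} - 22\right) = \left(-9 + 15\right) \left(-22 + 3\right) \left(\frac{7 + 3 \cdot 1}{7} - 22\right) = 6 \left(-19\right) \left(\frac{7 + 3}{7} - 22\right) = - 114 \left(\frac{1}{7} \cdot 10 - 22\right) = - 114 \left(\frac{10}{7} - 22\right) = \left(-114\right) \left(- \frac{144}{7}\right) = \frac{16416}{7}$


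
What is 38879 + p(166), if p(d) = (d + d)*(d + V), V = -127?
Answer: 51827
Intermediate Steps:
p(d) = 2*d*(-127 + d) (p(d) = (d + d)*(d - 127) = (2*d)*(-127 + d) = 2*d*(-127 + d))
38879 + p(166) = 38879 + 2*166*(-127 + 166) = 38879 + 2*166*39 = 38879 + 12948 = 51827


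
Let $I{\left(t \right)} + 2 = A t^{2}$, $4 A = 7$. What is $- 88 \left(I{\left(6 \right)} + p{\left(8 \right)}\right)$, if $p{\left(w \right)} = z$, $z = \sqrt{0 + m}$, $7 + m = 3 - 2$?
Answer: $-5368 - 88 i \sqrt{6} \approx -5368.0 - 215.56 i$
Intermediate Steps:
$A = \frac{7}{4}$ ($A = \frac{1}{4} \cdot 7 = \frac{7}{4} \approx 1.75$)
$m = -6$ ($m = -7 + \left(3 - 2\right) = -7 + 1 = -6$)
$I{\left(t \right)} = -2 + \frac{7 t^{2}}{4}$
$z = i \sqrt{6}$ ($z = \sqrt{0 - 6} = \sqrt{-6} = i \sqrt{6} \approx 2.4495 i$)
$p{\left(w \right)} = i \sqrt{6}$
$- 88 \left(I{\left(6 \right)} + p{\left(8 \right)}\right) = - 88 \left(\left(-2 + \frac{7 \cdot 6^{2}}{4}\right) + i \sqrt{6}\right) = - 88 \left(\left(-2 + \frac{7}{4} \cdot 36\right) + i \sqrt{6}\right) = - 88 \left(\left(-2 + 63\right) + i \sqrt{6}\right) = - 88 \left(61 + i \sqrt{6}\right) = -5368 - 88 i \sqrt{6}$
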